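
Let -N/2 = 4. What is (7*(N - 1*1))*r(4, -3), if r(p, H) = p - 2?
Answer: -126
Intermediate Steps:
N = -8 (N = -2*4 = -8)
r(p, H) = -2 + p
(7*(N - 1*1))*r(4, -3) = (7*(-8 - 1*1))*(-2 + 4) = (7*(-8 - 1))*2 = (7*(-9))*2 = -63*2 = -126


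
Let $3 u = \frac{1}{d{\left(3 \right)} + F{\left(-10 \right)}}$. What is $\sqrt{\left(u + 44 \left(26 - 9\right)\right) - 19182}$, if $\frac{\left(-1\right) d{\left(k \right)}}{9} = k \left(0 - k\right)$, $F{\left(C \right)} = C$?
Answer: $\frac{i \sqrt{836331933}}{213} \approx 135.77 i$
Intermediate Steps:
$d{\left(k \right)} = 9 k^{2}$ ($d{\left(k \right)} = - 9 k \left(0 - k\right) = - 9 k \left(- k\right) = - 9 \left(- k^{2}\right) = 9 k^{2}$)
$u = \frac{1}{213}$ ($u = \frac{1}{3 \left(9 \cdot 3^{2} - 10\right)} = \frac{1}{3 \left(9 \cdot 9 - 10\right)} = \frac{1}{3 \left(81 - 10\right)} = \frac{1}{3 \cdot 71} = \frac{1}{3} \cdot \frac{1}{71} = \frac{1}{213} \approx 0.0046948$)
$\sqrt{\left(u + 44 \left(26 - 9\right)\right) - 19182} = \sqrt{\left(\frac{1}{213} + 44 \left(26 - 9\right)\right) - 19182} = \sqrt{\left(\frac{1}{213} + 44 \cdot 17\right) - 19182} = \sqrt{\left(\frac{1}{213} + 748\right) - 19182} = \sqrt{\frac{159325}{213} - 19182} = \sqrt{- \frac{3926441}{213}} = \frac{i \sqrt{836331933}}{213}$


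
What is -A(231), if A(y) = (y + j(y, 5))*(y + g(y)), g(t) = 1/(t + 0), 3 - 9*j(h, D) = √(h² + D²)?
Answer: -37033228/693 + 53362*√53386/2079 ≈ -47509.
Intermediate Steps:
j(h, D) = ⅓ - √(D² + h²)/9 (j(h, D) = ⅓ - √(h² + D²)/9 = ⅓ - √(D² + h²)/9)
g(t) = 1/t
A(y) = (y + 1/y)*(⅓ + y - √(25 + y²)/9) (A(y) = (y + (⅓ - √(5² + y²)/9))*(y + 1/y) = (y + (⅓ - √(25 + y²)/9))*(y + 1/y) = (⅓ + y - √(25 + y²)/9)*(y + 1/y) = (y + 1/y)*(⅓ + y - √(25 + y²)/9))
-A(231) = -(3 - √(25 + 231²) + 231*(9 + 9*231² - 1*231*(-3 + √(25 + 231²))))/(9*231) = -(3 - √(25 + 53361) + 231*(9 + 9*53361 - 1*231*(-3 + √(25 + 53361))))/(9*231) = -(3 - √53386 + 231*(9 + 480249 - 1*231*(-3 + √53386)))/(9*231) = -(3 - √53386 + 231*(9 + 480249 + (693 - 231*√53386)))/(9*231) = -(3 - √53386 + 231*(480951 - 231*√53386))/(9*231) = -(3 - √53386 + (111099681 - 53361*√53386))/(9*231) = -(111099684 - 53362*√53386)/(9*231) = -(37033228/693 - 53362*√53386/2079) = -37033228/693 + 53362*√53386/2079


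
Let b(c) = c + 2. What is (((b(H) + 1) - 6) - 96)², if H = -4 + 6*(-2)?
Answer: 13225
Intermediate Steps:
H = -16 (H = -4 - 12 = -16)
b(c) = 2 + c
(((b(H) + 1) - 6) - 96)² = ((((2 - 16) + 1) - 6) - 96)² = (((-14 + 1) - 6) - 96)² = ((-13 - 6) - 96)² = (-19 - 96)² = (-115)² = 13225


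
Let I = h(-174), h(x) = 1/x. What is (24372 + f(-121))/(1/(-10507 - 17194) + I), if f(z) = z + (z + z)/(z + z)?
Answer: -116894009448/27875 ≈ -4.1935e+6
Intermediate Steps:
I = -1/174 (I = 1/(-174) = -1/174 ≈ -0.0057471)
f(z) = 1 + z (f(z) = z + (2*z)/((2*z)) = z + (2*z)*(1/(2*z)) = z + 1 = 1 + z)
(24372 + f(-121))/(1/(-10507 - 17194) + I) = (24372 + (1 - 121))/(1/(-10507 - 17194) - 1/174) = (24372 - 120)/(1/(-27701) - 1/174) = 24252/(-1/27701 - 1/174) = 24252/(-27875/4819974) = 24252*(-4819974/27875) = -116894009448/27875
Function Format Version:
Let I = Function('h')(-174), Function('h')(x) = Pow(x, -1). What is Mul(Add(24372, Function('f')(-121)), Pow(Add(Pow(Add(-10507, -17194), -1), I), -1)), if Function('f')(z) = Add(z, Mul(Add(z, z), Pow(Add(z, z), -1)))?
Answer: Rational(-116894009448, 27875) ≈ -4.1935e+6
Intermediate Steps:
I = Rational(-1, 174) (I = Pow(-174, -1) = Rational(-1, 174) ≈ -0.0057471)
Function('f')(z) = Add(1, z) (Function('f')(z) = Add(z, Mul(Mul(2, z), Pow(Mul(2, z), -1))) = Add(z, Mul(Mul(2, z), Mul(Rational(1, 2), Pow(z, -1)))) = Add(z, 1) = Add(1, z))
Mul(Add(24372, Function('f')(-121)), Pow(Add(Pow(Add(-10507, -17194), -1), I), -1)) = Mul(Add(24372, Add(1, -121)), Pow(Add(Pow(Add(-10507, -17194), -1), Rational(-1, 174)), -1)) = Mul(Add(24372, -120), Pow(Add(Pow(-27701, -1), Rational(-1, 174)), -1)) = Mul(24252, Pow(Add(Rational(-1, 27701), Rational(-1, 174)), -1)) = Mul(24252, Pow(Rational(-27875, 4819974), -1)) = Mul(24252, Rational(-4819974, 27875)) = Rational(-116894009448, 27875)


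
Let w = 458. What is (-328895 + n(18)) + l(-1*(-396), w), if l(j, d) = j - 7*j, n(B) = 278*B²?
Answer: -241199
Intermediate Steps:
l(j, d) = -6*j
(-328895 + n(18)) + l(-1*(-396), w) = (-328895 + 278*18²) - (-6)*(-396) = (-328895 + 278*324) - 6*396 = (-328895 + 90072) - 2376 = -238823 - 2376 = -241199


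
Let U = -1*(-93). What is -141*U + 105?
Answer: -13008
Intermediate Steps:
U = 93
-141*U + 105 = -141*93 + 105 = -13113 + 105 = -13008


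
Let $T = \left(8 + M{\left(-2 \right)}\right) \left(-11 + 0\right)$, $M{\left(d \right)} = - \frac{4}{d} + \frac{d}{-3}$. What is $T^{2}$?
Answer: $\frac{123904}{9} \approx 13767.0$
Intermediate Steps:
$M{\left(d \right)} = - \frac{4}{d} - \frac{d}{3}$ ($M{\left(d \right)} = - \frac{4}{d} + d \left(- \frac{1}{3}\right) = - \frac{4}{d} - \frac{d}{3}$)
$T = - \frac{352}{3}$ ($T = \left(8 - \left(- \frac{2}{3} + \frac{4}{-2}\right)\right) \left(-11 + 0\right) = \left(8 + \left(\left(-4\right) \left(- \frac{1}{2}\right) + \frac{2}{3}\right)\right) \left(-11\right) = \left(8 + \left(2 + \frac{2}{3}\right)\right) \left(-11\right) = \left(8 + \frac{8}{3}\right) \left(-11\right) = \frac{32}{3} \left(-11\right) = - \frac{352}{3} \approx -117.33$)
$T^{2} = \left(- \frac{352}{3}\right)^{2} = \frac{123904}{9}$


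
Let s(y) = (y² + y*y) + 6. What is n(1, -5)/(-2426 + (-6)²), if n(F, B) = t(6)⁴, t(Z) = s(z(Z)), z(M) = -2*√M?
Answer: -4251528/1195 ≈ -3557.8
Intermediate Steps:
s(y) = 6 + 2*y² (s(y) = (y² + y²) + 6 = 2*y² + 6 = 6 + 2*y²)
t(Z) = 6 + 8*Z (t(Z) = 6 + 2*(-2*√Z)² = 6 + 2*(4*Z) = 6 + 8*Z)
n(F, B) = 8503056 (n(F, B) = (6 + 8*6)⁴ = (6 + 48)⁴ = 54⁴ = 8503056)
n(1, -5)/(-2426 + (-6)²) = 8503056/(-2426 + (-6)²) = 8503056/(-2426 + 36) = 8503056/(-2390) = 8503056*(-1/2390) = -4251528/1195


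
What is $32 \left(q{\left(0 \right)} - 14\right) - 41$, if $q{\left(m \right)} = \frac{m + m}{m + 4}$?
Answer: $-489$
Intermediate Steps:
$q{\left(m \right)} = \frac{2 m}{4 + m}$
$32 \left(q{\left(0 \right)} - 14\right) - 41 = 32 \left(2 \cdot 0 \frac{1}{4 + 0} - 14\right) - 41 = 32 \left(2 \cdot 0 \cdot \frac{1}{4} - 14\right) - 41 = 32 \left(0 - 14\right) - 41 = 32 \left(-14\right) - 41 = -448 - 41 = -489$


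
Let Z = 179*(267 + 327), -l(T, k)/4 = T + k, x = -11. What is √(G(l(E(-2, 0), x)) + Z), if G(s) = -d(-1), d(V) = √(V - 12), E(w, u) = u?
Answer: √(106326 - I*√13) ≈ 326.08 - 0.006*I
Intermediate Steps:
l(T, k) = -4*T - 4*k (l(T, k) = -4*(T + k) = -4*T - 4*k)
d(V) = √(-12 + V)
G(s) = -I*√13 (G(s) = -√(-12 - 1) = -√(-13) = -I*√13)
Z = 106326 (Z = 179*594 = 106326)
√(G(l(E(-2, 0), x)) + Z) = √(-I*√13 + 106326) = √(106326 - I*√13)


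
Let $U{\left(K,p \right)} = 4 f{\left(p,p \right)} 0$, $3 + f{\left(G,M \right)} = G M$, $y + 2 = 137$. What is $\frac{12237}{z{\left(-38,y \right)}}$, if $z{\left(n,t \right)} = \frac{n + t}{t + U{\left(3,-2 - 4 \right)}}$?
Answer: $\frac{1651995}{97} \approx 17031.0$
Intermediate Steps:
$y = 135$ ($y = -2 + 137 = 135$)
$f{\left(G,M \right)} = -3 + G M$
$U{\left(K,p \right)} = 0$ ($U{\left(K,p \right)} = 4 \left(-3 + p p\right) 0 = 4 \left(-3 + p^{2}\right) 0 = \left(-12 + 4 p^{2}\right) 0 = 0$)
$z{\left(n,t \right)} = \frac{n + t}{t}$ ($z{\left(n,t \right)} = \frac{n + t}{t + 0} = \frac{n + t}{t}$)
$\frac{12237}{z{\left(-38,y \right)}} = \frac{12237}{\frac{1}{135} \left(-38 + 135\right)} = \frac{12237}{\frac{1}{135} \cdot 97} = \frac{12237}{\frac{97}{135}} = 12237 \cdot \frac{135}{97} = \frac{1651995}{97}$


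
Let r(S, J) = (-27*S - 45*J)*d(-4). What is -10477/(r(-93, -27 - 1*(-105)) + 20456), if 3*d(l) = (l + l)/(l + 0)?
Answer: -10477/19790 ≈ -0.52941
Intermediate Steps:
d(l) = 2/3 (d(l) = ((l + l)/(l + 0))/3 = ((2*l)/l)/3 = (1/3)*2 = 2/3)
r(S, J) = -30*J - 18*S (r(S, J) = (-27*S - 45*J)*(2/3) = (-45*J - 27*S)*(2/3) = -30*J - 18*S)
-10477/(r(-93, -27 - 1*(-105)) + 20456) = -10477/((-30*(-27 - 1*(-105)) - 18*(-93)) + 20456) = -10477/((-30*(-27 + 105) + 1674) + 20456) = -10477/((-30*78 + 1674) + 20456) = -10477/((-2340 + 1674) + 20456) = -10477/(-666 + 20456) = -10477/19790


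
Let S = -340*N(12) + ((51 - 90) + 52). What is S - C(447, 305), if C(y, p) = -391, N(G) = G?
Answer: -3676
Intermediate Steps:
S = -4067 (S = -340*12 + ((51 - 90) + 52) = -4080 + (-39 + 52) = -4080 + 13 = -4067)
S - C(447, 305) = -4067 - 1*(-391) = -4067 + 391 = -3676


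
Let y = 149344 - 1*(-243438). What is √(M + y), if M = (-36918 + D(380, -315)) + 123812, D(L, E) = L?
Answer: 2*√120014 ≈ 692.86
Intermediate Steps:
y = 392782 (y = 149344 + 243438 = 392782)
M = 87274 (M = (-36918 + 380) + 123812 = -36538 + 123812 = 87274)
√(M + y) = √(87274 + 392782) = √480056 = 2*√120014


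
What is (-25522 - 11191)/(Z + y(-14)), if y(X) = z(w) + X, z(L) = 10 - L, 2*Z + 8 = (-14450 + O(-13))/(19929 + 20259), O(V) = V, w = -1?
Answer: 983614696/192365 ≈ 5113.3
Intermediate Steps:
Z = -111989/26792 (Z = -4 + ((-14450 - 13)/(19929 + 20259))/2 = -4 + (-14463/40188)/2 = -4 + (-14463*1/40188)/2 = -4 + (½)*(-4821/13396) = -4 - 4821/26792 = -111989/26792 ≈ -4.1799)
y(X) = 11 + X (y(X) = (10 - 1*(-1)) + X = (10 + 1) + X = 11 + X)
(-25522 - 11191)/(Z + y(-14)) = (-25522 - 11191)/(-111989/26792 + (11 - 14)) = -36713/(-111989/26792 - 3) = -36713/(-192365/26792) = -36713*(-26792/192365) = 983614696/192365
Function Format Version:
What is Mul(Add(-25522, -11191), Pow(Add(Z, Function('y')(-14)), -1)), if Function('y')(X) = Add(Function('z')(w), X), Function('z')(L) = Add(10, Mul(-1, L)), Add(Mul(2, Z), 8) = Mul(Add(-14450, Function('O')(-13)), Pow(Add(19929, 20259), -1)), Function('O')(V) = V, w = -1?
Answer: Rational(983614696, 192365) ≈ 5113.3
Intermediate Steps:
Z = Rational(-111989, 26792) (Z = Add(-4, Mul(Rational(1, 2), Mul(Add(-14450, -13), Pow(Add(19929, 20259), -1)))) = Add(-4, Mul(Rational(1, 2), Mul(-14463, Pow(40188, -1)))) = Add(-4, Mul(Rational(1, 2), Mul(-14463, Rational(1, 40188)))) = Add(-4, Mul(Rational(1, 2), Rational(-4821, 13396))) = Add(-4, Rational(-4821, 26792)) = Rational(-111989, 26792) ≈ -4.1799)
Function('y')(X) = Add(11, X) (Function('y')(X) = Add(Add(10, Mul(-1, -1)), X) = Add(Add(10, 1), X) = Add(11, X))
Mul(Add(-25522, -11191), Pow(Add(Z, Function('y')(-14)), -1)) = Mul(Add(-25522, -11191), Pow(Add(Rational(-111989, 26792), Add(11, -14)), -1)) = Mul(-36713, Pow(Add(Rational(-111989, 26792), -3), -1)) = Mul(-36713, Pow(Rational(-192365, 26792), -1)) = Mul(-36713, Rational(-26792, 192365)) = Rational(983614696, 192365)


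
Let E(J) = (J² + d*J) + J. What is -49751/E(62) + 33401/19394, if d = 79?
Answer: -335404245/85372388 ≈ -3.9287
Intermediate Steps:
E(J) = J² + 80*J (E(J) = (J² + 79*J) + J = J² + 80*J)
-49751/E(62) + 33401/19394 = -49751*1/(62*(80 + 62)) + 33401/19394 = -49751/(62*142) + 33401*(1/19394) = -49751/8804 + 33401/19394 = -335404245/85372388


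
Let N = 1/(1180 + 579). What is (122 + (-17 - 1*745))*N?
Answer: -640/1759 ≈ -0.36384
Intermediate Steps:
N = 1/1759 ≈ 0.00056850
(122 + (-17 - 1*745))*N = (122 + (-17 - 1*745))*(1/1759) = (122 + (-17 - 745))*(1/1759) = (122 - 762)*(1/1759) = -640*1/1759 = -640/1759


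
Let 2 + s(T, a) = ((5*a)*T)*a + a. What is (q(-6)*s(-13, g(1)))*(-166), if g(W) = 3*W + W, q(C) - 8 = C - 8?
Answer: -1033848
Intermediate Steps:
q(C) = C (q(C) = 8 + (C - 8) = 8 + (-8 + C) = C)
g(W) = 4*W
s(T, a) = -2 + a + 5*T*a² (s(T, a) = -2 + (((5*a)*T)*a + a) = -2 + ((5*T*a)*a + a) = -2 + (5*T*a² + a) = -2 + (a + 5*T*a²) = -2 + a + 5*T*a²)
(q(-6)*s(-13, g(1)))*(-166) = -6*(-2 + 4*1 + 5*(-13)*(4*1)²)*(-166) = -6*(-2 + 4 + 5*(-13)*4²)*(-166) = -6*(-2 + 4 + 5*(-13)*16)*(-166) = -6*(-2 + 4 - 1040)*(-166) = -6*(-1038)*(-166) = 6228*(-166) = -1033848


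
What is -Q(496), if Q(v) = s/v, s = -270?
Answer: 135/248 ≈ 0.54435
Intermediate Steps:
Q(v) = -270/v
-Q(496) = -(-270)/496 = -1*(-135/248) = 135/248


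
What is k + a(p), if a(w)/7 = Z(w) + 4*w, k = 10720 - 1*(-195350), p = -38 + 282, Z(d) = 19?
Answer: 213035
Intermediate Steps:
p = 244
k = 206070 (k = 10720 + 195350 = 206070)
a(w) = 133 + 28*w (a(w) = 7*(19 + 4*w) = 133 + 28*w)
k + a(p) = 206070 + (133 + 28*244) = 206070 + (133 + 6832) = 206070 + 6965 = 213035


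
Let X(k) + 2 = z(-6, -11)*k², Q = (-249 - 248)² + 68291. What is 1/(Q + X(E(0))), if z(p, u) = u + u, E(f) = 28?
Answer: 1/298050 ≈ 3.3551e-6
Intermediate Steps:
z(p, u) = 2*u
Q = 315300 (Q = (-497)² + 68291 = 247009 + 68291 = 315300)
X(k) = -2 - 22*k² (X(k) = -2 + (2*(-11))*k² = -2 - 22*k²)
1/(Q + X(E(0))) = 1/(315300 + (-2 - 22*28²)) = 1/(315300 + (-2 - 22*784)) = 1/(315300 + (-2 - 17248)) = 1/(315300 - 17250) = 1/298050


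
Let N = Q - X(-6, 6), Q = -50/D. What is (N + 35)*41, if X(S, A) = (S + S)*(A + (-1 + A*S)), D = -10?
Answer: -13612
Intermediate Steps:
X(S, A) = 2*S*(-1 + A + A*S) (X(S, A) = (2*S)*(-1 + A + A*S) = 2*S*(-1 + A + A*S))
Q = 5 (Q = -50/(-10) = -50*(-1/10) = 5)
N = -367 (N = 5 - 2*(-6)*(-1 + 6 + 6*(-6)) = 5 - 2*(-6)*(-1 + 6 - 36) = 5 - 2*(-6)*(-31) = 5 - 1*372 = 5 - 372 = -367)
(N + 35)*41 = (-367 + 35)*41 = -332*41 = -13612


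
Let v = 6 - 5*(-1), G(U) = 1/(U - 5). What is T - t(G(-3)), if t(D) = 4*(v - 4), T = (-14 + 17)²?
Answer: -19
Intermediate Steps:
G(U) = 1/(-5 + U)
T = 9 (T = 3² = 9)
v = 11 (v = 6 + 5 = 11)
t(D) = 28 (t(D) = 4*(11 - 4) = 4*7 = 28)
T - t(G(-3)) = 9 - 1*28 = 9 - 28 = -19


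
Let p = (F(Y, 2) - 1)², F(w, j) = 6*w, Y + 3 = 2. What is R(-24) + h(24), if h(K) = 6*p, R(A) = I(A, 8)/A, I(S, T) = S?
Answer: 295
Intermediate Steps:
Y = -1 (Y = -3 + 2 = -1)
R(A) = 1 (R(A) = A/A = 1)
p = 49 (p = (6*(-1) - 1)² = (-6 - 1)² = (-7)² = 49)
h(K) = 294 (h(K) = 6*49 = 294)
R(-24) + h(24) = 1 + 294 = 295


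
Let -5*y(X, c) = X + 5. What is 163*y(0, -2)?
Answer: -163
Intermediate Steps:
y(X, c) = -1 - X/5 (y(X, c) = -(X + 5)/5 = -(5 + X)/5 = -1 - X/5)
163*y(0, -2) = 163*(-1 - ⅕*0) = 163*(-1 + 0) = 163*(-1) = -163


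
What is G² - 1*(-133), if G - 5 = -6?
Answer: 134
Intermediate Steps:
G = -1 (G = 5 - 6 = -1)
G² - 1*(-133) = (-1)² - 1*(-133) = 1 + 133 = 134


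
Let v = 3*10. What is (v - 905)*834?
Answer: -729750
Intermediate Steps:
v = 30
(v - 905)*834 = (30 - 905)*834 = -875*834 = -729750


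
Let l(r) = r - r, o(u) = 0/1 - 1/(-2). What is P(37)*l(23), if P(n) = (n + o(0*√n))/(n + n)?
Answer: 0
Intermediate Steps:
o(u) = ½ (o(u) = 0*1 - 1*(-½) = 0 + ½ = ½)
l(r) = 0
P(n) = (½ + n)/(2*n) (P(n) = (n + ½)/(n + n) = (½ + n)/((2*n)) = (½ + n)*(1/(2*n)) = (½ + n)/(2*n))
P(37)*l(23) = ((¼)*(1 + 2*37)/37)*0 = ((¼)*(1/37)*(1 + 74))*0 = ((¼)*(1/37)*75)*0 = (75/148)*0 = 0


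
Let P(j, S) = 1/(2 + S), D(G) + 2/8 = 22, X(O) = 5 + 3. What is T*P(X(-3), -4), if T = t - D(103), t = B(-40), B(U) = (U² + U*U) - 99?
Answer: -12317/8 ≈ -1539.6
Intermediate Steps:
X(O) = 8
D(G) = 87/4 (D(G) = -¼ + 22 = 87/4)
B(U) = -99 + 2*U² (B(U) = (U² + U²) - 99 = 2*U² - 99 = -99 + 2*U²)
t = 3101 (t = -99 + 2*(-40)² = -99 + 2*1600 = -99 + 3200 = 3101)
T = 12317/4 (T = 3101 - 1*87/4 = 3101 - 87/4 = 12317/4 ≈ 3079.3)
T*P(X(-3), -4) = 12317/(4*(2 - 4)) = (12317/4)/(-2) = (12317/4)*(-½) = -12317/8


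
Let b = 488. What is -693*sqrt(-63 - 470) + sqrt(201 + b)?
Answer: sqrt(689) - 693*I*sqrt(533) ≈ 26.249 - 15999.0*I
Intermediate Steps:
-693*sqrt(-63 - 470) + sqrt(201 + b) = -693*sqrt(-63 - 470) + sqrt(201 + 488) = -693*I*sqrt(533) + sqrt(689) = sqrt(689) - 693*I*sqrt(533)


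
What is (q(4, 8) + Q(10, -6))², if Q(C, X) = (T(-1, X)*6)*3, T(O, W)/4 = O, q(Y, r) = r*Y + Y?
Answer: 1296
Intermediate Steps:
q(Y, r) = Y + Y*r (q(Y, r) = Y*r + Y = Y + Y*r)
T(O, W) = 4*O
Q(C, X) = -72 (Q(C, X) = ((4*(-1))*6)*3 = -4*6*3 = -24*3 = -72)
(q(4, 8) + Q(10, -6))² = (4*(1 + 8) - 72)² = (4*9 - 72)² = (36 - 72)² = (-36)² = 1296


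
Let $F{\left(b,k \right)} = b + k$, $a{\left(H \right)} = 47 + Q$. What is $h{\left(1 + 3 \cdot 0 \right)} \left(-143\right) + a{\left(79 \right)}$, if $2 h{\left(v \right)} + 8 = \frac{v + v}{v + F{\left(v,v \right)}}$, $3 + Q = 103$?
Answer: $\frac{2014}{3} \approx 671.33$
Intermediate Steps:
$Q = 100$ ($Q = -3 + 103 = 100$)
$a{\left(H \right)} = 147$ ($a{\left(H \right)} = 47 + 100 = 147$)
$h{\left(v \right)} = - \frac{11}{3}$ ($h{\left(v \right)} = -4 + \frac{\left(v + v\right) \frac{1}{v + \left(v + v\right)}}{2} = -4 + \frac{2 v \frac{1}{v + 2 v}}{2} = -4 + \frac{2 v \frac{1}{3 v}}{2} = -4 + \frac{1}{2} \cdot \frac{2}{3} = -4 + \frac{1}{3} = - \frac{11}{3}$)
$h{\left(1 + 3 \cdot 0 \right)} \left(-143\right) + a{\left(79 \right)} = \left(- \frac{11}{3}\right) \left(-143\right) + 147 = \frac{1573}{3} + 147 = \frac{2014}{3}$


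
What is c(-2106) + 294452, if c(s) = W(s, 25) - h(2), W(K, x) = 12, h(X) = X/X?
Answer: 294463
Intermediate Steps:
h(X) = 1
c(s) = 11 (c(s) = 12 - 1*1 = 12 - 1 = 11)
c(-2106) + 294452 = 11 + 294452 = 294463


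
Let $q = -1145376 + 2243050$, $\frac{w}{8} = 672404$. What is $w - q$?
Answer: $4281558$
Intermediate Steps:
$w = 5379232$ ($w = 8 \cdot 672404 = 5379232$)
$q = 1097674$
$w - q = 5379232 - 1097674 = 4281558$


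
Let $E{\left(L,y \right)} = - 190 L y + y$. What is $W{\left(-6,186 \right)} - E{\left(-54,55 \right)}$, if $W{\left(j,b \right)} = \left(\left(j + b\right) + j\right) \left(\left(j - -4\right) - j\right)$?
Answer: $-563659$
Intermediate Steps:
$E{\left(L,y \right)} = y - 190 L y$ ($E{\left(L,y \right)} = - 190 L y + y = y - 190 L y$)
$W{\left(j,b \right)} = 4 b + 8 j$ ($W{\left(j,b \right)} = \left(\left(b + j\right) + j\right) \left(\left(j + 4\right) - j\right) = \left(b + 2 j\right) \left(\left(4 + j\right) - j\right) = \left(b + 2 j\right) 4 = 4 b + 8 j$)
$W{\left(-6,186 \right)} - E{\left(-54,55 \right)} = \left(4 \cdot 186 + 8 \left(-6\right)\right) - 55 \left(1 - -10260\right) = \left(744 - 48\right) - 55 \left(1 + 10260\right) = 696 - 55 \cdot 10261 = 696 - 564355 = -563659$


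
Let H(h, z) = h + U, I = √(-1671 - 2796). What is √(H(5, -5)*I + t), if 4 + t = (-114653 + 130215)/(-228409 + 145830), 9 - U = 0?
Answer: √(-453362 + 1515374*I*√4467)/329 ≈ 21.581 + 21.678*I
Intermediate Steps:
U = 9 (U = 9 - 1*0 = 9 + 0 = 9)
I = I*√4467 (I = √(-4467) = I*√4467 ≈ 66.836*I)
H(h, z) = 9 + h (H(h, z) = h + 9 = 9 + h)
t = -1378/329 (t = -4 + (-114653 + 130215)/(-228409 + 145830) = -4 + 15562/(-82579) = -4 + 15562*(-1/82579) = -4 - 62/329 = -1378/329 ≈ -4.1884)
√(H(5, -5)*I + t) = √((9 + 5)*(I*√4467) - 1378/329) = √(14*(I*√4467) - 1378/329) = √(14*I*√4467 - 1378/329) = √(-1378/329 + 14*I*√4467)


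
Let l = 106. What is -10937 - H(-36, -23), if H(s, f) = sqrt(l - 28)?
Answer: -10937 - sqrt(78) ≈ -10946.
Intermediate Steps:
H(s, f) = sqrt(78) (H(s, f) = sqrt(106 - 28) = sqrt(78))
-10937 - H(-36, -23) = -10937 - sqrt(78)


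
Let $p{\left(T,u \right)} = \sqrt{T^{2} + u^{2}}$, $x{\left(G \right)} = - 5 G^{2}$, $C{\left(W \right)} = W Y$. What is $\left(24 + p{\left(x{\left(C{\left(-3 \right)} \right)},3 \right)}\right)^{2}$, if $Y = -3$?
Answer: $164610 + 144 \sqrt{18226} \approx 1.8405 \cdot 10^{5}$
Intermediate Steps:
$C{\left(W \right)} = - 3 W$ ($C{\left(W \right)} = W \left(-3\right) = - 3 W$)
$\left(24 + p{\left(x{\left(C{\left(-3 \right)} \right)},3 \right)}\right)^{2} = \left(24 + \sqrt{\left(- 5 \left(\left(-3\right) \left(-3\right)\right)^{2}\right)^{2} + 3^{2}}\right)^{2} = \left(24 + \sqrt{\left(- 5 \cdot 9^{2}\right)^{2} + 9}\right)^{2} = \left(24 + \sqrt{\left(\left(-5\right) 81\right)^{2} + 9}\right)^{2} = \left(24 + \sqrt{\left(-405\right)^{2} + 9}\right)^{2} = \left(24 + \sqrt{164025 + 9}\right)^{2} = \left(24 + \sqrt{164034}\right)^{2} = \left(24 + 3 \sqrt{18226}\right)^{2}$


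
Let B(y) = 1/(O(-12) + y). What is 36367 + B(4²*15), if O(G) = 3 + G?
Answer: 8400778/231 ≈ 36367.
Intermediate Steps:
B(y) = 1/(-9 + y) (B(y) = 1/((3 - 12) + y) = 1/(-9 + y))
36367 + B(4²*15) = 36367 + 1/(-9 + 4²*15) = 36367 + 1/(-9 + 16*15) = 36367 + 1/(-9 + 240) = 36367 + 1/231 = 8400778/231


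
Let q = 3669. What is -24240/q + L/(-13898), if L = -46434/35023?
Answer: -1966440207769/297647413421 ≈ -6.6066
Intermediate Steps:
L = -46434/35023 (L = -46434*1/35023 = -46434/35023 ≈ -1.3258)
-24240/q + L/(-13898) = -24240/3669 - 46434/35023/(-13898) = -24240*1/3669 - 46434/35023*(-1/13898) = -8080/1223 + 23217/243374827 = -1966440207769/297647413421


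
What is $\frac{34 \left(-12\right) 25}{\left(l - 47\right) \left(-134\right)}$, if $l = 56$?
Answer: $\frac{1700}{201} \approx 8.4577$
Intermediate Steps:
$\frac{34 \left(-12\right) 25}{\left(l - 47\right) \left(-134\right)} = \frac{34 \left(-12\right) 25}{\left(56 - 47\right) \left(-134\right)} = \frac{\left(-408\right) 25}{9 \left(-134\right)} = - \frac{10200}{-1206} = \left(-10200\right) \left(- \frac{1}{1206}\right) = \frac{1700}{201}$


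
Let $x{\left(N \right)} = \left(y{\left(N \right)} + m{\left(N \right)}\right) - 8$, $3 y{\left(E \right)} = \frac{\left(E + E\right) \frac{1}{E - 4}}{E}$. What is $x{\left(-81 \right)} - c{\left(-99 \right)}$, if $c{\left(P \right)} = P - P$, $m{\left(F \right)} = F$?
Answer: $- \frac{22697}{255} \approx -89.008$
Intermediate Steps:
$y{\left(E \right)} = \frac{2}{3 \left(-4 + E\right)}$ ($y{\left(E \right)} = \frac{\frac{E + E}{E - 4} \frac{1}{E}}{3} = \frac{\frac{2 E}{-4 + E} \frac{1}{E}}{3} = \frac{2 \frac{1}{-4 + E}}{3} = \frac{2}{3 \left(-4 + E\right)}$)
$x{\left(N \right)} = -8 + N + \frac{2}{3 \left(-4 + N\right)}$ ($x{\left(N \right)} = \left(\frac{2}{3 \left(-4 + N\right)} + N\right) - 8 = \left(N + \frac{2}{3 \left(-4 + N\right)}\right) - 8 = -8 + N + \frac{2}{3 \left(-4 + N\right)}$)
$c{\left(P \right)} = 0$
$x{\left(-81 \right)} - c{\left(-99 \right)} = \frac{\frac{2}{3} + \left(-8 - 81\right) \left(-4 - 81\right)}{-4 - 81} - 0 = \frac{\frac{2}{3} - -7565}{-85} + 0 = - \frac{\frac{2}{3} + 7565}{85} + 0 = \left(- \frac{1}{85}\right) \frac{22697}{3} + 0 = - \frac{22697}{255} + 0 = - \frac{22697}{255}$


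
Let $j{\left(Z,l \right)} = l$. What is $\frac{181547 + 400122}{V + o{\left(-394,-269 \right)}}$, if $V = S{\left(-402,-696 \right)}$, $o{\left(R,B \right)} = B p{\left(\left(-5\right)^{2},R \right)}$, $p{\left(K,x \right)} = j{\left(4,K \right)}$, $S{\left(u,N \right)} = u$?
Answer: $- \frac{581669}{7127} \approx -81.615$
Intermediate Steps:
$p{\left(K,x \right)} = K$
$o{\left(R,B \right)} = 25 B$ ($o{\left(R,B \right)} = B \left(-5\right)^{2} = B 25 = 25 B$)
$V = -402$
$\frac{181547 + 400122}{V + o{\left(-394,-269 \right)}} = \frac{181547 + 400122}{-402 + 25 \left(-269\right)} = \frac{581669}{-402 - 6725} = \frac{581669}{-7127} = 581669 \left(- \frac{1}{7127}\right) = - \frac{581669}{7127}$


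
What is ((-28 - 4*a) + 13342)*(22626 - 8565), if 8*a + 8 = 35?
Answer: 374036661/2 ≈ 1.8702e+8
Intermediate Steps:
a = 27/8 (a = -1 + (⅛)*35 = -1 + 35/8 = 27/8 ≈ 3.3750)
((-28 - 4*a) + 13342)*(22626 - 8565) = ((-28 - 4*27/8) + 13342)*(22626 - 8565) = ((-28 - 27/2) + 13342)*14061 = (-83/2 + 13342)*14061 = (26601/2)*14061 = 374036661/2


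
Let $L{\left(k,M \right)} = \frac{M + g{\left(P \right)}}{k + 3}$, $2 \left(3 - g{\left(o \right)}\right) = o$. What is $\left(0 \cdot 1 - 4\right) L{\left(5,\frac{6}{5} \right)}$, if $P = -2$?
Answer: $- \frac{13}{5} \approx -2.6$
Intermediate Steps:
$g{\left(o \right)} = 3 - \frac{o}{2}$
$L{\left(k,M \right)} = \frac{4 + M}{3 + k}$ ($L{\left(k,M \right)} = \frac{M + \left(3 - -1\right)}{k + 3} = \frac{M + \left(3 + 1\right)}{3 + k} = \frac{M + 4}{3 + k} = \frac{4 + M}{3 + k}$)
$\left(0 \cdot 1 - 4\right) L{\left(5,\frac{6}{5} \right)} = \left(0 \cdot 1 - 4\right) \frac{4 + \frac{6}{5}}{3 + 5} = \left(0 - 4\right) \frac{4 + 6 \cdot \frac{1}{5}}{8} = - 4 \frac{4 + \frac{6}{5}}{8} = - 4 \cdot \frac{1}{8} \cdot \frac{26}{5} = \left(-4\right) \frac{13}{20} = - \frac{13}{5}$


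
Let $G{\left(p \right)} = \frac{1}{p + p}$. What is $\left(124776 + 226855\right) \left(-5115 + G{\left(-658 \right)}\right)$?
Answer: $- \frac{338135452453}{188} \approx -1.7986 \cdot 10^{9}$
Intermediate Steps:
$G{\left(p \right)} = \frac{1}{2 p}$
$\left(124776 + 226855\right) \left(-5115 + G{\left(-658 \right)}\right) = \left(124776 + 226855\right) \left(-5115 + \frac{1}{2 \left(-658\right)}\right) = 351631 \left(-5115 + \frac{1}{2} \left(- \frac{1}{658}\right)\right) = 351631 \left(-5115 - \frac{1}{1316}\right) = 351631 \left(- \frac{6731341}{1316}\right) = - \frac{338135452453}{188}$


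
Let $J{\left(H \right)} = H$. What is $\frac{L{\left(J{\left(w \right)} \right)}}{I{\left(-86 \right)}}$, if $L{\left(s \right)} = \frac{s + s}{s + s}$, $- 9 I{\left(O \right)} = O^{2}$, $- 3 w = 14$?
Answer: $- \frac{9}{7396} \approx -0.0012169$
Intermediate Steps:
$w = - \frac{14}{3}$ ($w = \left(- \frac{1}{3}\right) 14 = - \frac{14}{3} \approx -4.6667$)
$I{\left(O \right)} = - \frac{O^{2}}{9}$
$L{\left(s \right)} = 1$ ($L{\left(s \right)} = \frac{2 s}{2 s} = 2 s \frac{1}{2 s} = 1$)
$\frac{L{\left(J{\left(w \right)} \right)}}{I{\left(-86 \right)}} = 1 \frac{1}{\left(- \frac{1}{9}\right) \left(-86\right)^{2}} = 1 \frac{1}{\left(- \frac{1}{9}\right) 7396} = 1 \frac{1}{- \frac{7396}{9}} = 1 \left(- \frac{9}{7396}\right) = - \frac{9}{7396}$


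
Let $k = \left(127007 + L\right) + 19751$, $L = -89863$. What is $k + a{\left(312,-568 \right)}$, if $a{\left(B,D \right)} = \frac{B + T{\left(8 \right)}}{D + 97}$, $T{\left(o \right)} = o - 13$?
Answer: $\frac{26797238}{471} \approx 56894.0$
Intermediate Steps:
$T{\left(o \right)} = -13 + o$ ($T{\left(o \right)} = o - 13 = -13 + o$)
$a{\left(B,D \right)} = \frac{-5 + B}{97 + D}$ ($a{\left(B,D \right)} = \frac{B + \left(-13 + 8\right)}{D + 97} = \frac{B - 5}{97 + D} = \frac{-5 + B}{97 + D}$)
$k = 56895$ ($k = \left(127007 - 89863\right) + 19751 = 37144 + 19751 = 56895$)
$k + a{\left(312,-568 \right)} = 56895 + \frac{-5 + 312}{97 - 568} = 56895 + \frac{1}{-471} \cdot 307 = 56895 - \frac{307}{471} = \frac{26797238}{471}$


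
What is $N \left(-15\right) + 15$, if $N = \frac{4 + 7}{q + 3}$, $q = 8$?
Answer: $0$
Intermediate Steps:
$N = 1$ ($N = \frac{4 + 7}{8 + 3} = \frac{11}{11} = 11 \cdot \frac{1}{11} = 1$)
$N \left(-15\right) + 15 = 1 \left(-15\right) + 15 = -15 + 15 = 0$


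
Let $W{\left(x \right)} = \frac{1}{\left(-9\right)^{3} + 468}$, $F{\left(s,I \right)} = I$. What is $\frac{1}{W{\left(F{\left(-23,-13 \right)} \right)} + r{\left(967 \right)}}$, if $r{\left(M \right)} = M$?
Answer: $\frac{261}{252386} \approx 0.0010341$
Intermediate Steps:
$W{\left(x \right)} = - \frac{1}{261}$ ($W{\left(x \right)} = \frac{1}{-729 + 468} = \frac{1}{-261} = - \frac{1}{261}$)
$\frac{1}{W{\left(F{\left(-23,-13 \right)} \right)} + r{\left(967 \right)}} = \frac{1}{- \frac{1}{261} + 967} = \frac{1}{\frac{252386}{261}} = \frac{261}{252386}$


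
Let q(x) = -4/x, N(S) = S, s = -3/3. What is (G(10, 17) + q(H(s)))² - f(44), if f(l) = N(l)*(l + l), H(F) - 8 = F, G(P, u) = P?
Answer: -185372/49 ≈ -3783.1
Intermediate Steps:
s = -1 (s = -3*⅓ = -1)
H(F) = 8 + F
f(l) = 2*l² (f(l) = l*(l + l) = l*(2*l) = 2*l²)
(G(10, 17) + q(H(s)))² - f(44) = (10 - 4/(8 - 1))² - 2*44² = (10 - 4/7)² - 2*1936 = (10 - 4*⅐)² - 1*3872 = (10 - 4/7)² - 3872 = (66/7)² - 3872 = 4356/49 - 3872 = -185372/49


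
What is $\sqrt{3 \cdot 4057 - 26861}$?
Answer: $i \sqrt{14690} \approx 121.2 i$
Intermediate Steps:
$\sqrt{3 \cdot 4057 - 26861} = \sqrt{12171 - 26861} = \sqrt{-14690} = i \sqrt{14690}$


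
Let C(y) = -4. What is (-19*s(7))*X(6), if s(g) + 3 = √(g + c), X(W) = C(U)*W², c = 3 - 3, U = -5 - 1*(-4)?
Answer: -8208 + 2736*√7 ≈ -969.22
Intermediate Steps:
U = -1 (U = -5 + 4 = -1)
c = 0
X(W) = -4*W²
s(g) = -3 + √g (s(g) = -3 + √(g + 0) = -3 + √g)
(-19*s(7))*X(6) = (-19*(-3 + √7))*(-4*6²) = (57 - 19*√7)*(-4*36) = (57 - 19*√7)*(-144) = -8208 + 2736*√7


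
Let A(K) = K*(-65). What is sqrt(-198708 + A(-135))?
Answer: I*sqrt(189933) ≈ 435.81*I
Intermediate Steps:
A(K) = -65*K
sqrt(-198708 + A(-135)) = sqrt(-198708 - 65*(-135)) = sqrt(-198708 + 8775) = sqrt(-189933) = I*sqrt(189933)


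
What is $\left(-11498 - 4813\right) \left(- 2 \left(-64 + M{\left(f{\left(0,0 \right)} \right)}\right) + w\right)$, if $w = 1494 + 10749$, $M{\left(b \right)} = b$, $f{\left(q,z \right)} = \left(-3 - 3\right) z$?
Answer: $-201783381$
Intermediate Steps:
$f{\left(q,z \right)} = - 6 z$
$w = 12243$
$\left(-11498 - 4813\right) \left(- 2 \left(-64 + M{\left(f{\left(0,0 \right)} \right)}\right) + w\right) = \left(-11498 - 4813\right) \left(- 2 \left(-64 - 0\right) + 12243\right) = - 16311 \left(- 2 \left(-64 + 0\right) + 12243\right) = - 16311 \left(\left(-2\right) \left(-64\right) + 12243\right) = - 16311 \left(128 + 12243\right) = \left(-16311\right) 12371 = -201783381$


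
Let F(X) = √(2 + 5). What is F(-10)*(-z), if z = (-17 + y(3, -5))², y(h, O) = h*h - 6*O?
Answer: -484*√7 ≈ -1280.5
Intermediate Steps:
y(h, O) = h² - 6*O
F(X) = √7
z = 484 (z = (-17 + (3² - 6*(-5)))² = (-17 + (9 + 30))² = (-17 + 39)² = 22² = 484)
F(-10)*(-z) = √7*(-1*484) = √7*(-484) = -484*√7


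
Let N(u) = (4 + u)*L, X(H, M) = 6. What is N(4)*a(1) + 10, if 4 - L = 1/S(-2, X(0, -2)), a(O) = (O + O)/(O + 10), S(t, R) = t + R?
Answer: 170/11 ≈ 15.455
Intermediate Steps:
S(t, R) = R + t
a(O) = 2*O/(10 + O) (a(O) = (2*O)/(10 + O) = 2*O/(10 + O))
L = 15/4 (L = 4 - 1/(6 - 2) = 4 - 1/4 = 4 - 1*¼ = 4 - ¼ = 15/4 ≈ 3.7500)
N(u) = 15 + 15*u/4 (N(u) = (4 + u)*(15/4) = 15 + 15*u/4)
N(4)*a(1) + 10 = (15 + (15/4)*4)*(2*1/(10 + 1)) + 10 = (15 + 15)*(2*1/11) + 10 = 30*(2*1*(1/11)) + 10 = 30*(2/11) + 10 = 60/11 + 10 = 170/11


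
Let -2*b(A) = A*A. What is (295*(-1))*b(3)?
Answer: 2655/2 ≈ 1327.5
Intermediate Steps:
b(A) = -A²/2 (b(A) = -A*A/2 = -A²/2)
(295*(-1))*b(3) = (295*(-1))*(-½*3²) = -(-295)*9/2 = -295*(-9/2) = 2655/2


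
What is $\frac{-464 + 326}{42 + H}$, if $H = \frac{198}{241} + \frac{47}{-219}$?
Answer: $- \frac{7283502}{2248753} \approx -3.2389$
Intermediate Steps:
$H = \frac{32035}{52779}$ ($H = 198 \cdot \frac{1}{241} + 47 \left(- \frac{1}{219}\right) = \frac{198}{241} - \frac{47}{219} = \frac{32035}{52779} \approx 0.60697$)
$\frac{-464 + 326}{42 + H} = \frac{-464 + 326}{42 + \frac{32035}{52779}} = \frac{1}{\frac{2248753}{52779}} \left(-138\right) = \frac{52779}{2248753} \left(-138\right) = - \frac{7283502}{2248753}$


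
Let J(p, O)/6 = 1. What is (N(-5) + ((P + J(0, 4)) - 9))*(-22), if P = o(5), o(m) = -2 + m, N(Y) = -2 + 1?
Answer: 22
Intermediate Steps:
N(Y) = -1
J(p, O) = 6 (J(p, O) = 6*1 = 6)
P = 3 (P = -2 + 5 = 3)
(N(-5) + ((P + J(0, 4)) - 9))*(-22) = (-1 + ((3 + 6) - 9))*(-22) = (-1 + (9 - 9))*(-22) = (-1 + 0)*(-22) = -1*(-22) = 22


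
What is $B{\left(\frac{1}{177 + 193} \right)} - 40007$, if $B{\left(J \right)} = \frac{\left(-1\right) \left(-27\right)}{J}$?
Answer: $-30017$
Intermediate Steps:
$B{\left(J \right)} = \frac{27}{J}$
$B{\left(\frac{1}{177 + 193} \right)} - 40007 = \frac{27}{\frac{1}{177 + 193}} - 40007 = \frac{27}{\frac{1}{370}} - 40007 = 27 \frac{1}{\frac{1}{370}} - 40007 = 27 \cdot 370 - 40007 = 9990 - 40007 = -30017$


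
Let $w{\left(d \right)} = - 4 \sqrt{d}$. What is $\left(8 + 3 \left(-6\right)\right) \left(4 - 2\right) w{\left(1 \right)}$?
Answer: $80$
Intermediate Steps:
$\left(8 + 3 \left(-6\right)\right) \left(4 - 2\right) w{\left(1 \right)} = \left(8 + 3 \left(-6\right)\right) \left(4 - 2\right) \left(- 4 \sqrt{1}\right) = \left(8 - 18\right) 2 \left(\left(-4\right) 1\right) = - 10 \cdot 2 \left(-4\right) = \left(-10\right) \left(-8\right) = 80$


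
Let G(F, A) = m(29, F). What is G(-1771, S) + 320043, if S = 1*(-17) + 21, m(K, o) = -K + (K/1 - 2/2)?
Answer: 320042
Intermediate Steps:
m(K, o) = -1 (m(K, o) = -K + (K*1 - 2*½) = -K + (K - 1) = -K + (-1 + K) = -1)
S = 4 (S = -17 + 21 = 4)
G(F, A) = -1
G(-1771, S) + 320043 = -1 + 320043 = 320042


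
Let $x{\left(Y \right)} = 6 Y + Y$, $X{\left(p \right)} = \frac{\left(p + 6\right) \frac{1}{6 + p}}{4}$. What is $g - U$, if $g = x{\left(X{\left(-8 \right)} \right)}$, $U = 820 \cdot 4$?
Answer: $- \frac{13113}{4} \approx -3278.3$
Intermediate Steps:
$X{\left(p \right)} = \frac{1}{4}$ ($X{\left(p \right)} = \frac{6 + p}{6 + p} \frac{1}{4} = 1 \cdot \frac{1}{4} = \frac{1}{4}$)
$U = 3280$
$x{\left(Y \right)} = 7 Y$
$g = \frac{7}{4}$ ($g = 7 \cdot \frac{1}{4} = \frac{7}{4} \approx 1.75$)
$g - U = \frac{7}{4} - 3280 = - \frac{13113}{4}$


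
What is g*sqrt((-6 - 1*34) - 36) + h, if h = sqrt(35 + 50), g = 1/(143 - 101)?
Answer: sqrt(85) + I*sqrt(19)/21 ≈ 9.2195 + 0.20757*I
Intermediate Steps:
g = 1/42 ≈ 0.023810
h = sqrt(85) ≈ 9.2195
g*sqrt((-6 - 1*34) - 36) + h = sqrt((-6 - 1*34) - 36)/42 + sqrt(85) = sqrt((-6 - 34) - 36)/42 + sqrt(85) = sqrt(-40 - 36)/42 + sqrt(85) = sqrt(-76)/42 + sqrt(85) = (2*I*sqrt(19))/42 + sqrt(85) = I*sqrt(19)/21 + sqrt(85) = sqrt(85) + I*sqrt(19)/21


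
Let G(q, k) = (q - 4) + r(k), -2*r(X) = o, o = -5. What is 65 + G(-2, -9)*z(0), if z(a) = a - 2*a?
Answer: 65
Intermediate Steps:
r(X) = 5/2 (r(X) = -½*(-5) = 5/2)
z(a) = -a
G(q, k) = -3/2 + q (G(q, k) = (q - 4) + 5/2 = (-4 + q) + 5/2 = -3/2 + q)
65 + G(-2, -9)*z(0) = 65 + (-3/2 - 2)*(-1*0) = 65 - 7/2*0 = 65 + 0 = 65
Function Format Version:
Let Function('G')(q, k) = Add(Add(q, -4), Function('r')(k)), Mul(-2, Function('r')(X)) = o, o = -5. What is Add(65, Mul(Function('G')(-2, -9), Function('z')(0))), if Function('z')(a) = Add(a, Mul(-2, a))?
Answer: 65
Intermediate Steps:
Function('r')(X) = Rational(5, 2) (Function('r')(X) = Mul(Rational(-1, 2), -5) = Rational(5, 2))
Function('z')(a) = Mul(-1, a)
Function('G')(q, k) = Add(Rational(-3, 2), q) (Function('G')(q, k) = Add(Add(q, -4), Rational(5, 2)) = Add(Add(-4, q), Rational(5, 2)) = Add(Rational(-3, 2), q))
Add(65, Mul(Function('G')(-2, -9), Function('z')(0))) = Add(65, Mul(Add(Rational(-3, 2), -2), Mul(-1, 0))) = Add(65, Mul(Rational(-7, 2), 0)) = Add(65, 0) = 65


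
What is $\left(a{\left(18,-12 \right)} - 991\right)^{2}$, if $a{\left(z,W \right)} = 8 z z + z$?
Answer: $2621161$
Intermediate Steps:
$a{\left(z,W \right)} = z + 8 z^{2}$ ($a{\left(z,W \right)} = 8 z^{2} + z = z + 8 z^{2}$)
$\left(a{\left(18,-12 \right)} - 991\right)^{2} = \left(18 \left(1 + 8 \cdot 18\right) - 991\right)^{2} = \left(18 \left(1 + 144\right) - 991\right)^{2} = \left(18 \cdot 145 - 991\right)^{2} = \left(2610 - 991\right)^{2} = 1619^{2} = 2621161$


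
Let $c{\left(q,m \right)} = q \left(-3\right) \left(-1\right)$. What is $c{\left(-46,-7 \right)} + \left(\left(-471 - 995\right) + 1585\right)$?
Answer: $-19$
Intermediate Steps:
$c{\left(q,m \right)} = 3 q$ ($c{\left(q,m \right)} = - 3 q \left(-1\right) = 3 q$)
$c{\left(-46,-7 \right)} + \left(\left(-471 - 995\right) + 1585\right) = 3 \left(-46\right) + \left(\left(-471 - 995\right) + 1585\right) = -138 + \left(-1466 + 1585\right) = -138 + 119 = -19$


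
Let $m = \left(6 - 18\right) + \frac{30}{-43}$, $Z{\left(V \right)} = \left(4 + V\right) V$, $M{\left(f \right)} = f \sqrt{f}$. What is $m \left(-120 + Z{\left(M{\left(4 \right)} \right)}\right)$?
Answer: $\frac{13104}{43} \approx 304.74$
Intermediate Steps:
$M{\left(f \right)} = f^{\frac{3}{2}}$
$Z{\left(V \right)} = V \left(4 + V\right)$
$m = - \frac{546}{43}$ ($m = -12 + 30 \left(- \frac{1}{43}\right) = -12 - \frac{30}{43} = - \frac{546}{43} \approx -12.698$)
$m \left(-120 + Z{\left(M{\left(4 \right)} \right)}\right) = - \frac{546 \left(-120 + 4^{\frac{3}{2}} \left(4 + 4^{\frac{3}{2}}\right)\right)}{43} = - \frac{546 \left(-120 + 8 \left(4 + 8\right)\right)}{43} = - \frac{546 \left(-120 + 8 \cdot 12\right)}{43} = - \frac{546 \left(-120 + 96\right)}{43} = \left(- \frac{546}{43}\right) \left(-24\right) = \frac{13104}{43}$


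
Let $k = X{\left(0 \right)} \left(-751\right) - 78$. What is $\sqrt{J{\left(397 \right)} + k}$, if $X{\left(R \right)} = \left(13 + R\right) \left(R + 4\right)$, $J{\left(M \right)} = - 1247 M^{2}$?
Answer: $i \sqrt{196577553} \approx 14021.0 i$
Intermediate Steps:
$X{\left(R \right)} = \left(4 + R\right) \left(13 + R\right)$ ($X{\left(R \right)} = \left(13 + R\right) \left(4 + R\right) = \left(4 + R\right) \left(13 + R\right)$)
$k = -39130$ ($k = \left(52 + 0^{2} + 17 \cdot 0\right) \left(-751\right) - 78 = \left(52 + 0 + 0\right) \left(-751\right) - 78 = 52 \left(-751\right) - 78 = -39052 - 78 = -39130$)
$\sqrt{J{\left(397 \right)} + k} = \sqrt{- 1247 \cdot 397^{2} - 39130} = \sqrt{\left(-1247\right) 157609 - 39130} = \sqrt{-196538423 - 39130} = \sqrt{-196577553} = i \sqrt{196577553}$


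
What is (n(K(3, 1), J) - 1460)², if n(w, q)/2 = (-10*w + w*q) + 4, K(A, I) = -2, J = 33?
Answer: 2383936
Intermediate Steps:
n(w, q) = 8 - 20*w + 2*q*w (n(w, q) = 2*((-10*w + w*q) + 4) = 2*((-10*w + q*w) + 4) = 2*(4 - 10*w + q*w) = 8 - 20*w + 2*q*w)
(n(K(3, 1), J) - 1460)² = ((8 - 20*(-2) + 2*33*(-2)) - 1460)² = ((8 + 40 - 132) - 1460)² = (-84 - 1460)² = (-1544)² = 2383936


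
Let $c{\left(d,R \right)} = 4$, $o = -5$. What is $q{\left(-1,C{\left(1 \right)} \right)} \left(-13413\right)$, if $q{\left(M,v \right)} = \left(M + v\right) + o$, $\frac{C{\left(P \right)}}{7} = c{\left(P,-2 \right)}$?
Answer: $-295086$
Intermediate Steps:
$C{\left(P \right)} = 28$ ($C{\left(P \right)} = 7 \cdot 4 = 28$)
$q{\left(M,v \right)} = -5 + M + v$ ($q{\left(M,v \right)} = \left(M + v\right) - 5 = -5 + M + v$)
$q{\left(-1,C{\left(1 \right)} \right)} \left(-13413\right) = \left(-5 - 1 + 28\right) \left(-13413\right) = 22 \left(-13413\right) = -295086$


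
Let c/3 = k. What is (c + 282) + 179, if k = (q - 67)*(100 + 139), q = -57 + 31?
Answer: -66220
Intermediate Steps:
q = -26
k = -22227 (k = (-26 - 67)*(100 + 139) = -93*239 = -22227)
c = -66681 (c = 3*(-22227) = -66681)
(c + 282) + 179 = (-66681 + 282) + 179 = -66399 + 179 = -66220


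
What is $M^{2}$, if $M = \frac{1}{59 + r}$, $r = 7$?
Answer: $\frac{1}{4356} \approx 0.00022957$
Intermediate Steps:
$M = \frac{1}{66}$ ($M = \frac{1}{59 + 7} = \frac{1}{66} \approx 0.015152$)
$M^{2} = \left(\frac{1}{66}\right)^{2} = \frac{1}{4356}$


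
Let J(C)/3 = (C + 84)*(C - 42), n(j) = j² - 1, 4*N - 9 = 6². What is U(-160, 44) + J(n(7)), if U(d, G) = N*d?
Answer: 576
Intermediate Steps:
N = 45/4 (N = 9/4 + (¼)*6² = 9/4 + (¼)*36 = 9/4 + 9 = 45/4 ≈ 11.250)
n(j) = -1 + j²
J(C) = 3*(-42 + C)*(84 + C) (J(C) = 3*((C + 84)*(C - 42)) = 3*((84 + C)*(-42 + C)) = 3*((-42 + C)*(84 + C)) = 3*(-42 + C)*(84 + C))
U(d, G) = 45*d/4
U(-160, 44) + J(n(7)) = (45/4)*(-160) + (-10584 + 3*(-1 + 7²)² + 126*(-1 + 7²)) = -1800 + (-10584 + 3*(-1 + 49)² + 126*(-1 + 49)) = -1800 + (-10584 + 3*48² + 126*48) = -1800 + (-10584 + 3*2304 + 6048) = -1800 + (-10584 + 6912 + 6048) = -1800 + 2376 = 576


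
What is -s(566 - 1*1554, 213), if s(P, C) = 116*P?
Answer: 114608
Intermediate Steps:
-s(566 - 1*1554, 213) = -116*(566 - 1*1554) = -116*(566 - 1554) = -116*(-988) = -1*(-114608) = 114608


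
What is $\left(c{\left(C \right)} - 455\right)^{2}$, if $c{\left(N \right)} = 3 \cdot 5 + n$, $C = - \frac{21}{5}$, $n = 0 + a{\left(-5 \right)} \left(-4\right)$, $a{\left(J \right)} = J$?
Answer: $176400$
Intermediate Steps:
$n = 20$ ($n = 0 - -20 = 0 + 20 = 20$)
$C = - \frac{21}{5}$ ($C = \left(-21\right) \frac{1}{5} = - \frac{21}{5} \approx -4.2$)
$c{\left(N \right)} = 35$ ($c{\left(N \right)} = 3 \cdot 5 + 20 = 15 + 20 = 35$)
$\left(c{\left(C \right)} - 455\right)^{2} = \left(35 - 455\right)^{2} = \left(-420\right)^{2} = 176400$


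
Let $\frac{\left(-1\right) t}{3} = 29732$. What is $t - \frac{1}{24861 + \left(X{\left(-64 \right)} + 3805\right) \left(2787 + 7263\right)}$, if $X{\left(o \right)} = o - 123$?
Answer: $- \frac{3245464338157}{36385761} \approx -89196.0$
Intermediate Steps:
$X{\left(o \right)} = -123 + o$
$t = -89196$ ($t = \left(-3\right) 29732 = -89196$)
$t - \frac{1}{24861 + \left(X{\left(-64 \right)} + 3805\right) \left(2787 + 7263\right)} = -89196 - \frac{1}{24861 + \left(\left(-123 - 64\right) + 3805\right) \left(2787 + 7263\right)} = -89196 - \frac{1}{24861 + \left(-187 + 3805\right) 10050} = -89196 - \frac{1}{24861 + 3618 \cdot 10050} = -89196 - \frac{1}{24861 + 36360900} = -89196 - \frac{1}{36385761} = - \frac{3245464338157}{36385761}$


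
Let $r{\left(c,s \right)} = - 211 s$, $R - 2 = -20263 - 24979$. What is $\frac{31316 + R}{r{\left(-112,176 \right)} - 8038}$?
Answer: $\frac{6962}{22587} \approx 0.30823$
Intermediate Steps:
$R = -45240$ ($R = 2 - 45242 = -45240$)
$\frac{31316 + R}{r{\left(-112,176 \right)} - 8038} = \frac{31316 - 45240}{\left(-211\right) 176 - 8038} = - \frac{13924}{-37136 - 8038} = - \frac{13924}{-45174} = \left(-13924\right) \left(- \frac{1}{45174}\right) = \frac{6962}{22587}$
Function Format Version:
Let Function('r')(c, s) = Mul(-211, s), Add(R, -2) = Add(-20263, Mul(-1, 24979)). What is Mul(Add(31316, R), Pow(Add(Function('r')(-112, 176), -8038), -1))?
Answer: Rational(6962, 22587) ≈ 0.30823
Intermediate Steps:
R = -45240 (R = Add(2, Add(-20263, Mul(-1, 24979))) = Add(2, Add(-20263, -24979)) = Add(2, -45242) = -45240)
Mul(Add(31316, R), Pow(Add(Function('r')(-112, 176), -8038), -1)) = Mul(Add(31316, -45240), Pow(Add(Mul(-211, 176), -8038), -1)) = Mul(-13924, Pow(Add(-37136, -8038), -1)) = Mul(-13924, Pow(-45174, -1)) = Mul(-13924, Rational(-1, 45174)) = Rational(6962, 22587)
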